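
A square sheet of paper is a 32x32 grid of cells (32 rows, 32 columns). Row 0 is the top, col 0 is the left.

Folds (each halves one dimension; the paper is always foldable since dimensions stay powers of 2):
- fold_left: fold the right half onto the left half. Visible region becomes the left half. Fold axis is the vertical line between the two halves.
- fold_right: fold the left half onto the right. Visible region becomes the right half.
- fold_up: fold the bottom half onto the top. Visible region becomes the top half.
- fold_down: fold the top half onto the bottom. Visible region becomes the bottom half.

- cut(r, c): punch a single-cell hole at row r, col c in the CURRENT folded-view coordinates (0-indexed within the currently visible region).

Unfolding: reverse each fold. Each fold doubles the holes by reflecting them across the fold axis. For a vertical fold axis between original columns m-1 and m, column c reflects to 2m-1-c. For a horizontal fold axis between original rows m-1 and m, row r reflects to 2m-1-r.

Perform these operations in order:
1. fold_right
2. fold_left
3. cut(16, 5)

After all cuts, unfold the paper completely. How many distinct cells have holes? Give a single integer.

Op 1 fold_right: fold axis v@16; visible region now rows[0,32) x cols[16,32) = 32x16
Op 2 fold_left: fold axis v@24; visible region now rows[0,32) x cols[16,24) = 32x8
Op 3 cut(16, 5): punch at orig (16,21); cuts so far [(16, 21)]; region rows[0,32) x cols[16,24) = 32x8
Unfold 1 (reflect across v@24): 2 holes -> [(16, 21), (16, 26)]
Unfold 2 (reflect across v@16): 4 holes -> [(16, 5), (16, 10), (16, 21), (16, 26)]

Answer: 4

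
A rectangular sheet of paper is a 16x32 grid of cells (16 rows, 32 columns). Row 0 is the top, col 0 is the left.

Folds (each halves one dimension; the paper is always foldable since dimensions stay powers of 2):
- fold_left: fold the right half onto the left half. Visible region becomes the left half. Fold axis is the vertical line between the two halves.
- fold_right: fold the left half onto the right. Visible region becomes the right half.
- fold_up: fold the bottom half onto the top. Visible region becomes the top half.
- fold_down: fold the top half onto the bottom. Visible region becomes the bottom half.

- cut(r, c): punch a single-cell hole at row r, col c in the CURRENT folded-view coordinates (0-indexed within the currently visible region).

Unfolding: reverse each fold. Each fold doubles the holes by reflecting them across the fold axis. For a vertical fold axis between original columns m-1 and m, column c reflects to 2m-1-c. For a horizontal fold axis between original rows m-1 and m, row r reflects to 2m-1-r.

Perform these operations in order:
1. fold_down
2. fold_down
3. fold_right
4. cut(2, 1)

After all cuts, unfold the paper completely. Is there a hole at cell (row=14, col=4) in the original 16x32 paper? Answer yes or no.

Answer: no

Derivation:
Op 1 fold_down: fold axis h@8; visible region now rows[8,16) x cols[0,32) = 8x32
Op 2 fold_down: fold axis h@12; visible region now rows[12,16) x cols[0,32) = 4x32
Op 3 fold_right: fold axis v@16; visible region now rows[12,16) x cols[16,32) = 4x16
Op 4 cut(2, 1): punch at orig (14,17); cuts so far [(14, 17)]; region rows[12,16) x cols[16,32) = 4x16
Unfold 1 (reflect across v@16): 2 holes -> [(14, 14), (14, 17)]
Unfold 2 (reflect across h@12): 4 holes -> [(9, 14), (9, 17), (14, 14), (14, 17)]
Unfold 3 (reflect across h@8): 8 holes -> [(1, 14), (1, 17), (6, 14), (6, 17), (9, 14), (9, 17), (14, 14), (14, 17)]
Holes: [(1, 14), (1, 17), (6, 14), (6, 17), (9, 14), (9, 17), (14, 14), (14, 17)]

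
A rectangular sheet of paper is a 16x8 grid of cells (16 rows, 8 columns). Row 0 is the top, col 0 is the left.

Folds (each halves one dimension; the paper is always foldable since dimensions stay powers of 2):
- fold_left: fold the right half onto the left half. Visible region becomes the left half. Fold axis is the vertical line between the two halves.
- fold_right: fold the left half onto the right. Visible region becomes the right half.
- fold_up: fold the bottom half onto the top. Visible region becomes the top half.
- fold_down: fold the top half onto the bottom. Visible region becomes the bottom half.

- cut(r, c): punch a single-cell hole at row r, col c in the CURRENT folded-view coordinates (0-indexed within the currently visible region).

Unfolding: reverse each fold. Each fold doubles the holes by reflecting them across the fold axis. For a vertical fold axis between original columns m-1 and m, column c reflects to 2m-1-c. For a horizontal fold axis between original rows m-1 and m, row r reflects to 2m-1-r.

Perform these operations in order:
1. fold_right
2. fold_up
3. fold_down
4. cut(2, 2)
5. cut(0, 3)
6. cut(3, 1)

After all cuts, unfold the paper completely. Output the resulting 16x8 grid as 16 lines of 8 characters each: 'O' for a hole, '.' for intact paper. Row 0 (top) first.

Answer: ..O..O..
.O....O.
........
O......O
O......O
........
.O....O.
..O..O..
..O..O..
.O....O.
........
O......O
O......O
........
.O....O.
..O..O..

Derivation:
Op 1 fold_right: fold axis v@4; visible region now rows[0,16) x cols[4,8) = 16x4
Op 2 fold_up: fold axis h@8; visible region now rows[0,8) x cols[4,8) = 8x4
Op 3 fold_down: fold axis h@4; visible region now rows[4,8) x cols[4,8) = 4x4
Op 4 cut(2, 2): punch at orig (6,6); cuts so far [(6, 6)]; region rows[4,8) x cols[4,8) = 4x4
Op 5 cut(0, 3): punch at orig (4,7); cuts so far [(4, 7), (6, 6)]; region rows[4,8) x cols[4,8) = 4x4
Op 6 cut(3, 1): punch at orig (7,5); cuts so far [(4, 7), (6, 6), (7, 5)]; region rows[4,8) x cols[4,8) = 4x4
Unfold 1 (reflect across h@4): 6 holes -> [(0, 5), (1, 6), (3, 7), (4, 7), (6, 6), (7, 5)]
Unfold 2 (reflect across h@8): 12 holes -> [(0, 5), (1, 6), (3, 7), (4, 7), (6, 6), (7, 5), (8, 5), (9, 6), (11, 7), (12, 7), (14, 6), (15, 5)]
Unfold 3 (reflect across v@4): 24 holes -> [(0, 2), (0, 5), (1, 1), (1, 6), (3, 0), (3, 7), (4, 0), (4, 7), (6, 1), (6, 6), (7, 2), (7, 5), (8, 2), (8, 5), (9, 1), (9, 6), (11, 0), (11, 7), (12, 0), (12, 7), (14, 1), (14, 6), (15, 2), (15, 5)]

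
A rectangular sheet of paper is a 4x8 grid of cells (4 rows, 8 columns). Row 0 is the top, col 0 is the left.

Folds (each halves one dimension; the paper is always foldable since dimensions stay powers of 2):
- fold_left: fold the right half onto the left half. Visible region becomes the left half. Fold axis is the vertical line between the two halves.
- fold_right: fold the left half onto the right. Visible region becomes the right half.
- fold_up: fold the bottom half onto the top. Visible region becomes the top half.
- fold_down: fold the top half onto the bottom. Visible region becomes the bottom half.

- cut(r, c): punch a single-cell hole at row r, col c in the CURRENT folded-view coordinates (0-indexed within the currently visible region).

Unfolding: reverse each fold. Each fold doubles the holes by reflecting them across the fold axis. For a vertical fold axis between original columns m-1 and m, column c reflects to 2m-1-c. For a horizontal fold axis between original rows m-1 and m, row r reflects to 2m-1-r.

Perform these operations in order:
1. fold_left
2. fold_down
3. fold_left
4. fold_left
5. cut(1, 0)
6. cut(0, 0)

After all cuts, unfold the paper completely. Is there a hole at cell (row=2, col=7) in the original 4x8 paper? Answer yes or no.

Op 1 fold_left: fold axis v@4; visible region now rows[0,4) x cols[0,4) = 4x4
Op 2 fold_down: fold axis h@2; visible region now rows[2,4) x cols[0,4) = 2x4
Op 3 fold_left: fold axis v@2; visible region now rows[2,4) x cols[0,2) = 2x2
Op 4 fold_left: fold axis v@1; visible region now rows[2,4) x cols[0,1) = 2x1
Op 5 cut(1, 0): punch at orig (3,0); cuts so far [(3, 0)]; region rows[2,4) x cols[0,1) = 2x1
Op 6 cut(0, 0): punch at orig (2,0); cuts so far [(2, 0), (3, 0)]; region rows[2,4) x cols[0,1) = 2x1
Unfold 1 (reflect across v@1): 4 holes -> [(2, 0), (2, 1), (3, 0), (3, 1)]
Unfold 2 (reflect across v@2): 8 holes -> [(2, 0), (2, 1), (2, 2), (2, 3), (3, 0), (3, 1), (3, 2), (3, 3)]
Unfold 3 (reflect across h@2): 16 holes -> [(0, 0), (0, 1), (0, 2), (0, 3), (1, 0), (1, 1), (1, 2), (1, 3), (2, 0), (2, 1), (2, 2), (2, 3), (3, 0), (3, 1), (3, 2), (3, 3)]
Unfold 4 (reflect across v@4): 32 holes -> [(0, 0), (0, 1), (0, 2), (0, 3), (0, 4), (0, 5), (0, 6), (0, 7), (1, 0), (1, 1), (1, 2), (1, 3), (1, 4), (1, 5), (1, 6), (1, 7), (2, 0), (2, 1), (2, 2), (2, 3), (2, 4), (2, 5), (2, 6), (2, 7), (3, 0), (3, 1), (3, 2), (3, 3), (3, 4), (3, 5), (3, 6), (3, 7)]
Holes: [(0, 0), (0, 1), (0, 2), (0, 3), (0, 4), (0, 5), (0, 6), (0, 7), (1, 0), (1, 1), (1, 2), (1, 3), (1, 4), (1, 5), (1, 6), (1, 7), (2, 0), (2, 1), (2, 2), (2, 3), (2, 4), (2, 5), (2, 6), (2, 7), (3, 0), (3, 1), (3, 2), (3, 3), (3, 4), (3, 5), (3, 6), (3, 7)]

Answer: yes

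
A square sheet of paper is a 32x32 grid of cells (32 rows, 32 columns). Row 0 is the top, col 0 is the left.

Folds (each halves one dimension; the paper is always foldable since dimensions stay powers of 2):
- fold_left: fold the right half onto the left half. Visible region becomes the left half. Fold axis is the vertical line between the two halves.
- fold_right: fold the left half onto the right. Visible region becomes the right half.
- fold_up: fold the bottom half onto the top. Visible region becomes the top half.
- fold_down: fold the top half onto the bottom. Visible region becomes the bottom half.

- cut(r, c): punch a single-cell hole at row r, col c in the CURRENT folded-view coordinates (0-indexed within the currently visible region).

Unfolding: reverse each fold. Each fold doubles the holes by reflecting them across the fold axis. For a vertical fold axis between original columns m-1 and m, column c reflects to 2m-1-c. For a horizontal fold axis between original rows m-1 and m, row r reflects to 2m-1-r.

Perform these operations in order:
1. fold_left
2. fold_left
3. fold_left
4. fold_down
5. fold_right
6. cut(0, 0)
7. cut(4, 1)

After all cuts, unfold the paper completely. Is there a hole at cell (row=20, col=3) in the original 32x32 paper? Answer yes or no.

Answer: yes

Derivation:
Op 1 fold_left: fold axis v@16; visible region now rows[0,32) x cols[0,16) = 32x16
Op 2 fold_left: fold axis v@8; visible region now rows[0,32) x cols[0,8) = 32x8
Op 3 fold_left: fold axis v@4; visible region now rows[0,32) x cols[0,4) = 32x4
Op 4 fold_down: fold axis h@16; visible region now rows[16,32) x cols[0,4) = 16x4
Op 5 fold_right: fold axis v@2; visible region now rows[16,32) x cols[2,4) = 16x2
Op 6 cut(0, 0): punch at orig (16,2); cuts so far [(16, 2)]; region rows[16,32) x cols[2,4) = 16x2
Op 7 cut(4, 1): punch at orig (20,3); cuts so far [(16, 2), (20, 3)]; region rows[16,32) x cols[2,4) = 16x2
Unfold 1 (reflect across v@2): 4 holes -> [(16, 1), (16, 2), (20, 0), (20, 3)]
Unfold 2 (reflect across h@16): 8 holes -> [(11, 0), (11, 3), (15, 1), (15, 2), (16, 1), (16, 2), (20, 0), (20, 3)]
Unfold 3 (reflect across v@4): 16 holes -> [(11, 0), (11, 3), (11, 4), (11, 7), (15, 1), (15, 2), (15, 5), (15, 6), (16, 1), (16, 2), (16, 5), (16, 6), (20, 0), (20, 3), (20, 4), (20, 7)]
Unfold 4 (reflect across v@8): 32 holes -> [(11, 0), (11, 3), (11, 4), (11, 7), (11, 8), (11, 11), (11, 12), (11, 15), (15, 1), (15, 2), (15, 5), (15, 6), (15, 9), (15, 10), (15, 13), (15, 14), (16, 1), (16, 2), (16, 5), (16, 6), (16, 9), (16, 10), (16, 13), (16, 14), (20, 0), (20, 3), (20, 4), (20, 7), (20, 8), (20, 11), (20, 12), (20, 15)]
Unfold 5 (reflect across v@16): 64 holes -> [(11, 0), (11, 3), (11, 4), (11, 7), (11, 8), (11, 11), (11, 12), (11, 15), (11, 16), (11, 19), (11, 20), (11, 23), (11, 24), (11, 27), (11, 28), (11, 31), (15, 1), (15, 2), (15, 5), (15, 6), (15, 9), (15, 10), (15, 13), (15, 14), (15, 17), (15, 18), (15, 21), (15, 22), (15, 25), (15, 26), (15, 29), (15, 30), (16, 1), (16, 2), (16, 5), (16, 6), (16, 9), (16, 10), (16, 13), (16, 14), (16, 17), (16, 18), (16, 21), (16, 22), (16, 25), (16, 26), (16, 29), (16, 30), (20, 0), (20, 3), (20, 4), (20, 7), (20, 8), (20, 11), (20, 12), (20, 15), (20, 16), (20, 19), (20, 20), (20, 23), (20, 24), (20, 27), (20, 28), (20, 31)]
Holes: [(11, 0), (11, 3), (11, 4), (11, 7), (11, 8), (11, 11), (11, 12), (11, 15), (11, 16), (11, 19), (11, 20), (11, 23), (11, 24), (11, 27), (11, 28), (11, 31), (15, 1), (15, 2), (15, 5), (15, 6), (15, 9), (15, 10), (15, 13), (15, 14), (15, 17), (15, 18), (15, 21), (15, 22), (15, 25), (15, 26), (15, 29), (15, 30), (16, 1), (16, 2), (16, 5), (16, 6), (16, 9), (16, 10), (16, 13), (16, 14), (16, 17), (16, 18), (16, 21), (16, 22), (16, 25), (16, 26), (16, 29), (16, 30), (20, 0), (20, 3), (20, 4), (20, 7), (20, 8), (20, 11), (20, 12), (20, 15), (20, 16), (20, 19), (20, 20), (20, 23), (20, 24), (20, 27), (20, 28), (20, 31)]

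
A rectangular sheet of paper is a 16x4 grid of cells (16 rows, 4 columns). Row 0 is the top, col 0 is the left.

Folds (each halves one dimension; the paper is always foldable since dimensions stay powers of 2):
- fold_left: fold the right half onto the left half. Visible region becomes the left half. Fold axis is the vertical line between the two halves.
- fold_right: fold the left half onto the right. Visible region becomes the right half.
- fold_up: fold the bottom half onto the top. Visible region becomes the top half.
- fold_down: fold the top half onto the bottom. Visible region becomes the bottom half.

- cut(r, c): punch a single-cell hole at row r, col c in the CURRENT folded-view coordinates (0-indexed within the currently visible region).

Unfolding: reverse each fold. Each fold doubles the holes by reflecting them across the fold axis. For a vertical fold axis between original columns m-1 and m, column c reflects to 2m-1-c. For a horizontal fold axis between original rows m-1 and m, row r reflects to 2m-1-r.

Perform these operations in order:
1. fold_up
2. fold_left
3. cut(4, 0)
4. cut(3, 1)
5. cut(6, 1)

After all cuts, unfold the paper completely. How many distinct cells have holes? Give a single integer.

Answer: 12

Derivation:
Op 1 fold_up: fold axis h@8; visible region now rows[0,8) x cols[0,4) = 8x4
Op 2 fold_left: fold axis v@2; visible region now rows[0,8) x cols[0,2) = 8x2
Op 3 cut(4, 0): punch at orig (4,0); cuts so far [(4, 0)]; region rows[0,8) x cols[0,2) = 8x2
Op 4 cut(3, 1): punch at orig (3,1); cuts so far [(3, 1), (4, 0)]; region rows[0,8) x cols[0,2) = 8x2
Op 5 cut(6, 1): punch at orig (6,1); cuts so far [(3, 1), (4, 0), (6, 1)]; region rows[0,8) x cols[0,2) = 8x2
Unfold 1 (reflect across v@2): 6 holes -> [(3, 1), (3, 2), (4, 0), (4, 3), (6, 1), (6, 2)]
Unfold 2 (reflect across h@8): 12 holes -> [(3, 1), (3, 2), (4, 0), (4, 3), (6, 1), (6, 2), (9, 1), (9, 2), (11, 0), (11, 3), (12, 1), (12, 2)]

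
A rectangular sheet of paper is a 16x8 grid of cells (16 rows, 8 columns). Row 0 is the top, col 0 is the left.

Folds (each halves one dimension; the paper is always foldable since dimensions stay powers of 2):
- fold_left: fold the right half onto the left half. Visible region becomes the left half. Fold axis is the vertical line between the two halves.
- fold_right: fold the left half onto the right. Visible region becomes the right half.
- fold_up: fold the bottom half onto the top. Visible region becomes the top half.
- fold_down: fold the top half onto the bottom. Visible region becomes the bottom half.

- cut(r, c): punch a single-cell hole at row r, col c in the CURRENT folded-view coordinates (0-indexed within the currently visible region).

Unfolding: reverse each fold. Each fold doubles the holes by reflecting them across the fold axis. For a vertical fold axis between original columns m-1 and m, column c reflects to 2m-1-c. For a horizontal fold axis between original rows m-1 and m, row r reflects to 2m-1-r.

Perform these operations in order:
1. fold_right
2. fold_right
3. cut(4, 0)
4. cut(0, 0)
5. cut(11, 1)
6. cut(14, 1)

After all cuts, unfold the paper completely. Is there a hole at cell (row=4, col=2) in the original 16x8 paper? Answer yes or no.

Answer: yes

Derivation:
Op 1 fold_right: fold axis v@4; visible region now rows[0,16) x cols[4,8) = 16x4
Op 2 fold_right: fold axis v@6; visible region now rows[0,16) x cols[6,8) = 16x2
Op 3 cut(4, 0): punch at orig (4,6); cuts so far [(4, 6)]; region rows[0,16) x cols[6,8) = 16x2
Op 4 cut(0, 0): punch at orig (0,6); cuts so far [(0, 6), (4, 6)]; region rows[0,16) x cols[6,8) = 16x2
Op 5 cut(11, 1): punch at orig (11,7); cuts so far [(0, 6), (4, 6), (11, 7)]; region rows[0,16) x cols[6,8) = 16x2
Op 6 cut(14, 1): punch at orig (14,7); cuts so far [(0, 6), (4, 6), (11, 7), (14, 7)]; region rows[0,16) x cols[6,8) = 16x2
Unfold 1 (reflect across v@6): 8 holes -> [(0, 5), (0, 6), (4, 5), (4, 6), (11, 4), (11, 7), (14, 4), (14, 7)]
Unfold 2 (reflect across v@4): 16 holes -> [(0, 1), (0, 2), (0, 5), (0, 6), (4, 1), (4, 2), (4, 5), (4, 6), (11, 0), (11, 3), (11, 4), (11, 7), (14, 0), (14, 3), (14, 4), (14, 7)]
Holes: [(0, 1), (0, 2), (0, 5), (0, 6), (4, 1), (4, 2), (4, 5), (4, 6), (11, 0), (11, 3), (11, 4), (11, 7), (14, 0), (14, 3), (14, 4), (14, 7)]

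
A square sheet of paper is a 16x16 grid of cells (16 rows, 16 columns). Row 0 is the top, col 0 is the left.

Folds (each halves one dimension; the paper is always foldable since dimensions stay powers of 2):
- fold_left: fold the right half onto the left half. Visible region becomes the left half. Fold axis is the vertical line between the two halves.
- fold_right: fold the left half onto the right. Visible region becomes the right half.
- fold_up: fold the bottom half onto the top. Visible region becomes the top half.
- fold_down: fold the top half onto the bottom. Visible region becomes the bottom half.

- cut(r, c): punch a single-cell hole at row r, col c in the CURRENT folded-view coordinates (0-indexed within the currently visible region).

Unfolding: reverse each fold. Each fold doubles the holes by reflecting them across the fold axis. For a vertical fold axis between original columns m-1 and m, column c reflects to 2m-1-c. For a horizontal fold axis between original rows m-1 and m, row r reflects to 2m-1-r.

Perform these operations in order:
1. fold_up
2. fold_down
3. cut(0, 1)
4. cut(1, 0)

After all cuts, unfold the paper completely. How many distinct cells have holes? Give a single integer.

Op 1 fold_up: fold axis h@8; visible region now rows[0,8) x cols[0,16) = 8x16
Op 2 fold_down: fold axis h@4; visible region now rows[4,8) x cols[0,16) = 4x16
Op 3 cut(0, 1): punch at orig (4,1); cuts so far [(4, 1)]; region rows[4,8) x cols[0,16) = 4x16
Op 4 cut(1, 0): punch at orig (5,0); cuts so far [(4, 1), (5, 0)]; region rows[4,8) x cols[0,16) = 4x16
Unfold 1 (reflect across h@4): 4 holes -> [(2, 0), (3, 1), (4, 1), (5, 0)]
Unfold 2 (reflect across h@8): 8 holes -> [(2, 0), (3, 1), (4, 1), (5, 0), (10, 0), (11, 1), (12, 1), (13, 0)]

Answer: 8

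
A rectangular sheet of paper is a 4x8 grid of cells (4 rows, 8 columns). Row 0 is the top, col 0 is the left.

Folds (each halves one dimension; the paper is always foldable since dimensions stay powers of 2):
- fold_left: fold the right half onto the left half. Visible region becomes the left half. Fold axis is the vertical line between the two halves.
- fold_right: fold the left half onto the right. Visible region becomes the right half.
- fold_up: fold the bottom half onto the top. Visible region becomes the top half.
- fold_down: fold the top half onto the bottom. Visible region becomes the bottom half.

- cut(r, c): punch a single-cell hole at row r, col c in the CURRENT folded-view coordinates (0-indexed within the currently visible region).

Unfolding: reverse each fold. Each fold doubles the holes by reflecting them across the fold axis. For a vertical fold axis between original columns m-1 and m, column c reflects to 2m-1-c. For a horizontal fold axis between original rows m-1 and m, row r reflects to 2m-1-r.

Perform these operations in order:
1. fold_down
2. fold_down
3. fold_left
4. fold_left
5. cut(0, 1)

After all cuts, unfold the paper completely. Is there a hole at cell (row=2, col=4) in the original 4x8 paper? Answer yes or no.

Answer: no

Derivation:
Op 1 fold_down: fold axis h@2; visible region now rows[2,4) x cols[0,8) = 2x8
Op 2 fold_down: fold axis h@3; visible region now rows[3,4) x cols[0,8) = 1x8
Op 3 fold_left: fold axis v@4; visible region now rows[3,4) x cols[0,4) = 1x4
Op 4 fold_left: fold axis v@2; visible region now rows[3,4) x cols[0,2) = 1x2
Op 5 cut(0, 1): punch at orig (3,1); cuts so far [(3, 1)]; region rows[3,4) x cols[0,2) = 1x2
Unfold 1 (reflect across v@2): 2 holes -> [(3, 1), (3, 2)]
Unfold 2 (reflect across v@4): 4 holes -> [(3, 1), (3, 2), (3, 5), (3, 6)]
Unfold 3 (reflect across h@3): 8 holes -> [(2, 1), (2, 2), (2, 5), (2, 6), (3, 1), (3, 2), (3, 5), (3, 6)]
Unfold 4 (reflect across h@2): 16 holes -> [(0, 1), (0, 2), (0, 5), (0, 6), (1, 1), (1, 2), (1, 5), (1, 6), (2, 1), (2, 2), (2, 5), (2, 6), (3, 1), (3, 2), (3, 5), (3, 6)]
Holes: [(0, 1), (0, 2), (0, 5), (0, 6), (1, 1), (1, 2), (1, 5), (1, 6), (2, 1), (2, 2), (2, 5), (2, 6), (3, 1), (3, 2), (3, 5), (3, 6)]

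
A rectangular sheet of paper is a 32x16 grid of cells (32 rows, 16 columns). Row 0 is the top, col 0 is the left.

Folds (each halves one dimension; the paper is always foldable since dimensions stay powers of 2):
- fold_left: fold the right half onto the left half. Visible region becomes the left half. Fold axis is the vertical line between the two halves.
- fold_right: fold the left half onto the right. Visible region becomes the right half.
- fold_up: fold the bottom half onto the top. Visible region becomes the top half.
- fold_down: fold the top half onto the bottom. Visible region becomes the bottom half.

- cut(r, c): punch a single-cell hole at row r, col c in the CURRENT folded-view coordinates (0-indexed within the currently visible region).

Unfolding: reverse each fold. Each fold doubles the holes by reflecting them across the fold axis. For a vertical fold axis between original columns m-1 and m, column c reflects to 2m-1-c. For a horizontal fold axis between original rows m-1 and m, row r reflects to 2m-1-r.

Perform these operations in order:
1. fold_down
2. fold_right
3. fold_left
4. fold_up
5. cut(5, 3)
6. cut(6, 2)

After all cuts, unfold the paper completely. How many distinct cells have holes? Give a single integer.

Op 1 fold_down: fold axis h@16; visible region now rows[16,32) x cols[0,16) = 16x16
Op 2 fold_right: fold axis v@8; visible region now rows[16,32) x cols[8,16) = 16x8
Op 3 fold_left: fold axis v@12; visible region now rows[16,32) x cols[8,12) = 16x4
Op 4 fold_up: fold axis h@24; visible region now rows[16,24) x cols[8,12) = 8x4
Op 5 cut(5, 3): punch at orig (21,11); cuts so far [(21, 11)]; region rows[16,24) x cols[8,12) = 8x4
Op 6 cut(6, 2): punch at orig (22,10); cuts so far [(21, 11), (22, 10)]; region rows[16,24) x cols[8,12) = 8x4
Unfold 1 (reflect across h@24): 4 holes -> [(21, 11), (22, 10), (25, 10), (26, 11)]
Unfold 2 (reflect across v@12): 8 holes -> [(21, 11), (21, 12), (22, 10), (22, 13), (25, 10), (25, 13), (26, 11), (26, 12)]
Unfold 3 (reflect across v@8): 16 holes -> [(21, 3), (21, 4), (21, 11), (21, 12), (22, 2), (22, 5), (22, 10), (22, 13), (25, 2), (25, 5), (25, 10), (25, 13), (26, 3), (26, 4), (26, 11), (26, 12)]
Unfold 4 (reflect across h@16): 32 holes -> [(5, 3), (5, 4), (5, 11), (5, 12), (6, 2), (6, 5), (6, 10), (6, 13), (9, 2), (9, 5), (9, 10), (9, 13), (10, 3), (10, 4), (10, 11), (10, 12), (21, 3), (21, 4), (21, 11), (21, 12), (22, 2), (22, 5), (22, 10), (22, 13), (25, 2), (25, 5), (25, 10), (25, 13), (26, 3), (26, 4), (26, 11), (26, 12)]

Answer: 32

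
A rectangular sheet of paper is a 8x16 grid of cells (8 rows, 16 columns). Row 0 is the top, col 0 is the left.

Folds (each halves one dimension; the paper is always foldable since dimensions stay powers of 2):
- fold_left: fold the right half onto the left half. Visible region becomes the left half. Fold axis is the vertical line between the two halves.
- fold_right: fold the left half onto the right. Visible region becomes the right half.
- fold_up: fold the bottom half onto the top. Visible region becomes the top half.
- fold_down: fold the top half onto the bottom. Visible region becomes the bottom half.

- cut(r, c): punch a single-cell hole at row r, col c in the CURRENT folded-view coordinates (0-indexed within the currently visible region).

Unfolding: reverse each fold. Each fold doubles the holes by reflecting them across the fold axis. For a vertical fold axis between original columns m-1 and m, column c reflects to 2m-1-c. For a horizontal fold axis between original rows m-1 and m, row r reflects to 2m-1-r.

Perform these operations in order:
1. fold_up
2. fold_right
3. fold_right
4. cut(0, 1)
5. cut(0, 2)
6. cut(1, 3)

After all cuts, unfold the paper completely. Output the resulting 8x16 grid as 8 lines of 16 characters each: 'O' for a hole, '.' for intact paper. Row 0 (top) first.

Op 1 fold_up: fold axis h@4; visible region now rows[0,4) x cols[0,16) = 4x16
Op 2 fold_right: fold axis v@8; visible region now rows[0,4) x cols[8,16) = 4x8
Op 3 fold_right: fold axis v@12; visible region now rows[0,4) x cols[12,16) = 4x4
Op 4 cut(0, 1): punch at orig (0,13); cuts so far [(0, 13)]; region rows[0,4) x cols[12,16) = 4x4
Op 5 cut(0, 2): punch at orig (0,14); cuts so far [(0, 13), (0, 14)]; region rows[0,4) x cols[12,16) = 4x4
Op 6 cut(1, 3): punch at orig (1,15); cuts so far [(0, 13), (0, 14), (1, 15)]; region rows[0,4) x cols[12,16) = 4x4
Unfold 1 (reflect across v@12): 6 holes -> [(0, 9), (0, 10), (0, 13), (0, 14), (1, 8), (1, 15)]
Unfold 2 (reflect across v@8): 12 holes -> [(0, 1), (0, 2), (0, 5), (0, 6), (0, 9), (0, 10), (0, 13), (0, 14), (1, 0), (1, 7), (1, 8), (1, 15)]
Unfold 3 (reflect across h@4): 24 holes -> [(0, 1), (0, 2), (0, 5), (0, 6), (0, 9), (0, 10), (0, 13), (0, 14), (1, 0), (1, 7), (1, 8), (1, 15), (6, 0), (6, 7), (6, 8), (6, 15), (7, 1), (7, 2), (7, 5), (7, 6), (7, 9), (7, 10), (7, 13), (7, 14)]

Answer: .OO..OO..OO..OO.
O......OO......O
................
................
................
................
O......OO......O
.OO..OO..OO..OO.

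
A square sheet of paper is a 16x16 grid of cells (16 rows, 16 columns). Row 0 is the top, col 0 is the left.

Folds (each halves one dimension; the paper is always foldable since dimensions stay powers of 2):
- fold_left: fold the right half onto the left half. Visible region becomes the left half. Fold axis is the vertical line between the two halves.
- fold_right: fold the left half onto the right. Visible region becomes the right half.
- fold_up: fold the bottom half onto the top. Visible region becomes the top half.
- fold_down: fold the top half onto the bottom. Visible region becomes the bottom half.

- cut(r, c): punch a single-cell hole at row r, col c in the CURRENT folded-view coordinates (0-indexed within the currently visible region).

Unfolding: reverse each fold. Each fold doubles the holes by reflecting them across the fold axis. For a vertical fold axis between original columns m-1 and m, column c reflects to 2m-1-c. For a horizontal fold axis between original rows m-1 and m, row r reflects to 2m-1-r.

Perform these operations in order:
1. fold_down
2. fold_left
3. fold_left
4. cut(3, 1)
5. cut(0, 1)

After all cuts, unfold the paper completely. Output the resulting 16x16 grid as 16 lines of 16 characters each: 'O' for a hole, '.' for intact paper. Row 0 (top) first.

Op 1 fold_down: fold axis h@8; visible region now rows[8,16) x cols[0,16) = 8x16
Op 2 fold_left: fold axis v@8; visible region now rows[8,16) x cols[0,8) = 8x8
Op 3 fold_left: fold axis v@4; visible region now rows[8,16) x cols[0,4) = 8x4
Op 4 cut(3, 1): punch at orig (11,1); cuts so far [(11, 1)]; region rows[8,16) x cols[0,4) = 8x4
Op 5 cut(0, 1): punch at orig (8,1); cuts so far [(8, 1), (11, 1)]; region rows[8,16) x cols[0,4) = 8x4
Unfold 1 (reflect across v@4): 4 holes -> [(8, 1), (8, 6), (11, 1), (11, 6)]
Unfold 2 (reflect across v@8): 8 holes -> [(8, 1), (8, 6), (8, 9), (8, 14), (11, 1), (11, 6), (11, 9), (11, 14)]
Unfold 3 (reflect across h@8): 16 holes -> [(4, 1), (4, 6), (4, 9), (4, 14), (7, 1), (7, 6), (7, 9), (7, 14), (8, 1), (8, 6), (8, 9), (8, 14), (11, 1), (11, 6), (11, 9), (11, 14)]

Answer: ................
................
................
................
.O....O..O....O.
................
................
.O....O..O....O.
.O....O..O....O.
................
................
.O....O..O....O.
................
................
................
................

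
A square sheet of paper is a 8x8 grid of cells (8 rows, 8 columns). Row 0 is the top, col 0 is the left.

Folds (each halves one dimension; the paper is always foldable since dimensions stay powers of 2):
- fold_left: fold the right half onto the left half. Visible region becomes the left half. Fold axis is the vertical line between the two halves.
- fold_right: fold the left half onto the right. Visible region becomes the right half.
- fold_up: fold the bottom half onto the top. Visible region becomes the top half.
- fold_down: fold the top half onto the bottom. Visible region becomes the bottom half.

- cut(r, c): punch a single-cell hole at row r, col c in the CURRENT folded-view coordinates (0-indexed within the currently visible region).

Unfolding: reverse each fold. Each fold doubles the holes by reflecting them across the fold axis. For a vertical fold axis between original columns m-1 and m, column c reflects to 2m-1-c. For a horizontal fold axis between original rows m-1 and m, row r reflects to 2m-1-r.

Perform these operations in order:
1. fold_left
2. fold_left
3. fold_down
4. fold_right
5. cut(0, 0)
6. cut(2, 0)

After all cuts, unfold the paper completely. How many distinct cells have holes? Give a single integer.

Answer: 32

Derivation:
Op 1 fold_left: fold axis v@4; visible region now rows[0,8) x cols[0,4) = 8x4
Op 2 fold_left: fold axis v@2; visible region now rows[0,8) x cols[0,2) = 8x2
Op 3 fold_down: fold axis h@4; visible region now rows[4,8) x cols[0,2) = 4x2
Op 4 fold_right: fold axis v@1; visible region now rows[4,8) x cols[1,2) = 4x1
Op 5 cut(0, 0): punch at orig (4,1); cuts so far [(4, 1)]; region rows[4,8) x cols[1,2) = 4x1
Op 6 cut(2, 0): punch at orig (6,1); cuts so far [(4, 1), (6, 1)]; region rows[4,8) x cols[1,2) = 4x1
Unfold 1 (reflect across v@1): 4 holes -> [(4, 0), (4, 1), (6, 0), (6, 1)]
Unfold 2 (reflect across h@4): 8 holes -> [(1, 0), (1, 1), (3, 0), (3, 1), (4, 0), (4, 1), (6, 0), (6, 1)]
Unfold 3 (reflect across v@2): 16 holes -> [(1, 0), (1, 1), (1, 2), (1, 3), (3, 0), (3, 1), (3, 2), (3, 3), (4, 0), (4, 1), (4, 2), (4, 3), (6, 0), (6, 1), (6, 2), (6, 3)]
Unfold 4 (reflect across v@4): 32 holes -> [(1, 0), (1, 1), (1, 2), (1, 3), (1, 4), (1, 5), (1, 6), (1, 7), (3, 0), (3, 1), (3, 2), (3, 3), (3, 4), (3, 5), (3, 6), (3, 7), (4, 0), (4, 1), (4, 2), (4, 3), (4, 4), (4, 5), (4, 6), (4, 7), (6, 0), (6, 1), (6, 2), (6, 3), (6, 4), (6, 5), (6, 6), (6, 7)]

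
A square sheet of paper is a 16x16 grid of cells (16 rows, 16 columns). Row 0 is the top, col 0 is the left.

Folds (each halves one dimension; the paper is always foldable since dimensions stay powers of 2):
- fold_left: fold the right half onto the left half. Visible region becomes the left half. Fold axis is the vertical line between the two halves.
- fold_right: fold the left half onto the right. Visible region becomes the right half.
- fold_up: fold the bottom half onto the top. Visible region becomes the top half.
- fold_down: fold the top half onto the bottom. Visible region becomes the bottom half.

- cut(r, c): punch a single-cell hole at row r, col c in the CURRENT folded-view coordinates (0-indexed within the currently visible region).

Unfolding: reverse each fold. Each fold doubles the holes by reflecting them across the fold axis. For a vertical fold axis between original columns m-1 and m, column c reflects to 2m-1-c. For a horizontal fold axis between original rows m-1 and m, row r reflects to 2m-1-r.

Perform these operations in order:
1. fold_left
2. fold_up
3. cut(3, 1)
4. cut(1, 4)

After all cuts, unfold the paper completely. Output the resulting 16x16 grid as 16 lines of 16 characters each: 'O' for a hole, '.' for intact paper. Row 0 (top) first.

Answer: ................
....O......O....
................
.O............O.
................
................
................
................
................
................
................
................
.O............O.
................
....O......O....
................

Derivation:
Op 1 fold_left: fold axis v@8; visible region now rows[0,16) x cols[0,8) = 16x8
Op 2 fold_up: fold axis h@8; visible region now rows[0,8) x cols[0,8) = 8x8
Op 3 cut(3, 1): punch at orig (3,1); cuts so far [(3, 1)]; region rows[0,8) x cols[0,8) = 8x8
Op 4 cut(1, 4): punch at orig (1,4); cuts so far [(1, 4), (3, 1)]; region rows[0,8) x cols[0,8) = 8x8
Unfold 1 (reflect across h@8): 4 holes -> [(1, 4), (3, 1), (12, 1), (14, 4)]
Unfold 2 (reflect across v@8): 8 holes -> [(1, 4), (1, 11), (3, 1), (3, 14), (12, 1), (12, 14), (14, 4), (14, 11)]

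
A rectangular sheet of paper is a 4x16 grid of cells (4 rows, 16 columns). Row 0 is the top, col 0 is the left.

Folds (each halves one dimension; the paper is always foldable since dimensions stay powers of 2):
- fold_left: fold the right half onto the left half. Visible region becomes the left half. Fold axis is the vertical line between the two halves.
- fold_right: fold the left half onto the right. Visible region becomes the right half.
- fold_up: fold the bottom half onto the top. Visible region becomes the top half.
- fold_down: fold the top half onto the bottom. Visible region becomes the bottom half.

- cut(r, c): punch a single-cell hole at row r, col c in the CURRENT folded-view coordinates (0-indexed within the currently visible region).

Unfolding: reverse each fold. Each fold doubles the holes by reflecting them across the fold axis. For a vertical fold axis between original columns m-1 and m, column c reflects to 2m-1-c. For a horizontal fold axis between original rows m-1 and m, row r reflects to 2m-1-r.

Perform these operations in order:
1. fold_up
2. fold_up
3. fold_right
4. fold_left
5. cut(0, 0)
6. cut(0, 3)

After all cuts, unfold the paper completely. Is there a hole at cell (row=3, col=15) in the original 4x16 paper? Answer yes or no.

Answer: yes

Derivation:
Op 1 fold_up: fold axis h@2; visible region now rows[0,2) x cols[0,16) = 2x16
Op 2 fold_up: fold axis h@1; visible region now rows[0,1) x cols[0,16) = 1x16
Op 3 fold_right: fold axis v@8; visible region now rows[0,1) x cols[8,16) = 1x8
Op 4 fold_left: fold axis v@12; visible region now rows[0,1) x cols[8,12) = 1x4
Op 5 cut(0, 0): punch at orig (0,8); cuts so far [(0, 8)]; region rows[0,1) x cols[8,12) = 1x4
Op 6 cut(0, 3): punch at orig (0,11); cuts so far [(0, 8), (0, 11)]; region rows[0,1) x cols[8,12) = 1x4
Unfold 1 (reflect across v@12): 4 holes -> [(0, 8), (0, 11), (0, 12), (0, 15)]
Unfold 2 (reflect across v@8): 8 holes -> [(0, 0), (0, 3), (0, 4), (0, 7), (0, 8), (0, 11), (0, 12), (0, 15)]
Unfold 3 (reflect across h@1): 16 holes -> [(0, 0), (0, 3), (0, 4), (0, 7), (0, 8), (0, 11), (0, 12), (0, 15), (1, 0), (1, 3), (1, 4), (1, 7), (1, 8), (1, 11), (1, 12), (1, 15)]
Unfold 4 (reflect across h@2): 32 holes -> [(0, 0), (0, 3), (0, 4), (0, 7), (0, 8), (0, 11), (0, 12), (0, 15), (1, 0), (1, 3), (1, 4), (1, 7), (1, 8), (1, 11), (1, 12), (1, 15), (2, 0), (2, 3), (2, 4), (2, 7), (2, 8), (2, 11), (2, 12), (2, 15), (3, 0), (3, 3), (3, 4), (3, 7), (3, 8), (3, 11), (3, 12), (3, 15)]
Holes: [(0, 0), (0, 3), (0, 4), (0, 7), (0, 8), (0, 11), (0, 12), (0, 15), (1, 0), (1, 3), (1, 4), (1, 7), (1, 8), (1, 11), (1, 12), (1, 15), (2, 0), (2, 3), (2, 4), (2, 7), (2, 8), (2, 11), (2, 12), (2, 15), (3, 0), (3, 3), (3, 4), (3, 7), (3, 8), (3, 11), (3, 12), (3, 15)]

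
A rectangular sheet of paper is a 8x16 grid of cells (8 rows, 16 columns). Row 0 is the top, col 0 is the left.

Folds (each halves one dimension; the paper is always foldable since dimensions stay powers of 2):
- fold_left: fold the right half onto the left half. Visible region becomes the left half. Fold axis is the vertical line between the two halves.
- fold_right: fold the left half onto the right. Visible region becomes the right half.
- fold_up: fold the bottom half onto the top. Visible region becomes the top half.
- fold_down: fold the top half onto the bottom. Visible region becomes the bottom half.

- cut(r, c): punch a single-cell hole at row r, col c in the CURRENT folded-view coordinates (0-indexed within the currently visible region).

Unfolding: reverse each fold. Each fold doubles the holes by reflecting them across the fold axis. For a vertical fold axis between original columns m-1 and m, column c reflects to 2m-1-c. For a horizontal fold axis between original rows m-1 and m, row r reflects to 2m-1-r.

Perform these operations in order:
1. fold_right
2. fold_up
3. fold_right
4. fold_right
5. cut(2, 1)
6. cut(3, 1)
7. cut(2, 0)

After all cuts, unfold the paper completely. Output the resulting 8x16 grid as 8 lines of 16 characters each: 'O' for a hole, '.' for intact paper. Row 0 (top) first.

Op 1 fold_right: fold axis v@8; visible region now rows[0,8) x cols[8,16) = 8x8
Op 2 fold_up: fold axis h@4; visible region now rows[0,4) x cols[8,16) = 4x8
Op 3 fold_right: fold axis v@12; visible region now rows[0,4) x cols[12,16) = 4x4
Op 4 fold_right: fold axis v@14; visible region now rows[0,4) x cols[14,16) = 4x2
Op 5 cut(2, 1): punch at orig (2,15); cuts so far [(2, 15)]; region rows[0,4) x cols[14,16) = 4x2
Op 6 cut(3, 1): punch at orig (3,15); cuts so far [(2, 15), (3, 15)]; region rows[0,4) x cols[14,16) = 4x2
Op 7 cut(2, 0): punch at orig (2,14); cuts so far [(2, 14), (2, 15), (3, 15)]; region rows[0,4) x cols[14,16) = 4x2
Unfold 1 (reflect across v@14): 6 holes -> [(2, 12), (2, 13), (2, 14), (2, 15), (3, 12), (3, 15)]
Unfold 2 (reflect across v@12): 12 holes -> [(2, 8), (2, 9), (2, 10), (2, 11), (2, 12), (2, 13), (2, 14), (2, 15), (3, 8), (3, 11), (3, 12), (3, 15)]
Unfold 3 (reflect across h@4): 24 holes -> [(2, 8), (2, 9), (2, 10), (2, 11), (2, 12), (2, 13), (2, 14), (2, 15), (3, 8), (3, 11), (3, 12), (3, 15), (4, 8), (4, 11), (4, 12), (4, 15), (5, 8), (5, 9), (5, 10), (5, 11), (5, 12), (5, 13), (5, 14), (5, 15)]
Unfold 4 (reflect across v@8): 48 holes -> [(2, 0), (2, 1), (2, 2), (2, 3), (2, 4), (2, 5), (2, 6), (2, 7), (2, 8), (2, 9), (2, 10), (2, 11), (2, 12), (2, 13), (2, 14), (2, 15), (3, 0), (3, 3), (3, 4), (3, 7), (3, 8), (3, 11), (3, 12), (3, 15), (4, 0), (4, 3), (4, 4), (4, 7), (4, 8), (4, 11), (4, 12), (4, 15), (5, 0), (5, 1), (5, 2), (5, 3), (5, 4), (5, 5), (5, 6), (5, 7), (5, 8), (5, 9), (5, 10), (5, 11), (5, 12), (5, 13), (5, 14), (5, 15)]

Answer: ................
................
OOOOOOOOOOOOOOOO
O..OO..OO..OO..O
O..OO..OO..OO..O
OOOOOOOOOOOOOOOO
................
................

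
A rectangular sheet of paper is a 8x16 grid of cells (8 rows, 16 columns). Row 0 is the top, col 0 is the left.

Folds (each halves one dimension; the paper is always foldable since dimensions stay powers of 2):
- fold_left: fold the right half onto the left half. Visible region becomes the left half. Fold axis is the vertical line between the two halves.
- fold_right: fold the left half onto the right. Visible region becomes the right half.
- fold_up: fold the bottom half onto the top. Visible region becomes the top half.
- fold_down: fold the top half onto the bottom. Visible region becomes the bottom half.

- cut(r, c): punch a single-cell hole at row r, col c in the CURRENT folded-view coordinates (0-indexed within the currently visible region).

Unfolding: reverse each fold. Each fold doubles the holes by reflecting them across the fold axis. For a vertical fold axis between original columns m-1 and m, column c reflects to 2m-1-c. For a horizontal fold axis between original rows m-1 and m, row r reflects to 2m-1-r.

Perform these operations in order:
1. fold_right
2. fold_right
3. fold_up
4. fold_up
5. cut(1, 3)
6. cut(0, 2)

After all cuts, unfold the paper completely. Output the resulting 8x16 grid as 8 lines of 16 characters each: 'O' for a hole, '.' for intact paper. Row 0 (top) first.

Answer: .O....O..O....O.
O......OO......O
O......OO......O
.O....O..O....O.
.O....O..O....O.
O......OO......O
O......OO......O
.O....O..O....O.

Derivation:
Op 1 fold_right: fold axis v@8; visible region now rows[0,8) x cols[8,16) = 8x8
Op 2 fold_right: fold axis v@12; visible region now rows[0,8) x cols[12,16) = 8x4
Op 3 fold_up: fold axis h@4; visible region now rows[0,4) x cols[12,16) = 4x4
Op 4 fold_up: fold axis h@2; visible region now rows[0,2) x cols[12,16) = 2x4
Op 5 cut(1, 3): punch at orig (1,15); cuts so far [(1, 15)]; region rows[0,2) x cols[12,16) = 2x4
Op 6 cut(0, 2): punch at orig (0,14); cuts so far [(0, 14), (1, 15)]; region rows[0,2) x cols[12,16) = 2x4
Unfold 1 (reflect across h@2): 4 holes -> [(0, 14), (1, 15), (2, 15), (3, 14)]
Unfold 2 (reflect across h@4): 8 holes -> [(0, 14), (1, 15), (2, 15), (3, 14), (4, 14), (5, 15), (6, 15), (7, 14)]
Unfold 3 (reflect across v@12): 16 holes -> [(0, 9), (0, 14), (1, 8), (1, 15), (2, 8), (2, 15), (3, 9), (3, 14), (4, 9), (4, 14), (5, 8), (5, 15), (6, 8), (6, 15), (7, 9), (7, 14)]
Unfold 4 (reflect across v@8): 32 holes -> [(0, 1), (0, 6), (0, 9), (0, 14), (1, 0), (1, 7), (1, 8), (1, 15), (2, 0), (2, 7), (2, 8), (2, 15), (3, 1), (3, 6), (3, 9), (3, 14), (4, 1), (4, 6), (4, 9), (4, 14), (5, 0), (5, 7), (5, 8), (5, 15), (6, 0), (6, 7), (6, 8), (6, 15), (7, 1), (7, 6), (7, 9), (7, 14)]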